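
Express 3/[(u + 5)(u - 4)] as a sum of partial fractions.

3/(u + 5)(u - 4) = A/(u + 5) + B/(u - 4). A = 3/(-5 - 4) = -1/3, B = 3/(4 + 5) = 1/3
Result: (-1/3)/(u + 5) + (1/3)/(u - 4)


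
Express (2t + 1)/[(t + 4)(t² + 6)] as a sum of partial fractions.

At t=-4: P = (2·(-4) + 1)/((-4)² + 6) = -7/22. Q = -P = 7/22, R = 2 - (-4)·P = 8/11
Result: (-7/22)/(t + 4) + ((7/22)t + 8/11)/(t² + 6)


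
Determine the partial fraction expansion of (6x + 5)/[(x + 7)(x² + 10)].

At x=-7: α = (6·(-7) + 5)/((-7)² + 10) = -37/59. β = -α = 37/59, γ = 6 - (-7)·α = 95/59
Result: (-37/59)/(x + 7) + ((37/59)x + 95/59)/(x² + 10)


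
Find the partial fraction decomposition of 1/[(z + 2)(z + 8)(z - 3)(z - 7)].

Using Heaviside cover-up: (1/270)/(z + 2) - (1/990)/(z + 8) - (1/220)/(z - 3) + (1/540)/(z - 7)


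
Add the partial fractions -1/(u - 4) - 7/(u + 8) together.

Common denominator (u - 4)(u + 8). Numerator: -1(u + 8) - 7(u - 4) = (-u - 8) - (7u - 28) = -8u + 20
Result: (-8u + 20)/[(u - 4)(u + 8)]


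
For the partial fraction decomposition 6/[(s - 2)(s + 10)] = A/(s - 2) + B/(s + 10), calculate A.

Cover-up at s = 2: A = 6/(2 + 10) = 6/12 = 1/2


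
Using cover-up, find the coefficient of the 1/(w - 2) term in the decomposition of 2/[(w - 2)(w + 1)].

Cover (w - 2), set w=2: 2/((w + 1) at w=2) = 2/(3) = 2/3


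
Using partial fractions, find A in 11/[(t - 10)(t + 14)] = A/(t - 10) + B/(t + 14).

Cover-up at t = 10: A = 11/(10 + 14) = 11/24


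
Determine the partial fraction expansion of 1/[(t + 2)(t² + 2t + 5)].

Cover-up at t = -2: α = 1/((-2)² + 2·(-2) + 5) = 1/5. Then β = -α = -1/5, γ = -α·(2 - 2) = 0
Result: (1/5)/(t + 2) - ((1/5)t)/(t² + 2t + 5)


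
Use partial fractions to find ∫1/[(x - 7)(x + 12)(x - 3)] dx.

Cover-up: α = 1/76, β = 1/285, γ = -1/60. Decomposition: (1/76)/(x - 7) + (1/285)/(x + 12) - (1/60)/(x - 3). Integrate each term: (1/76) ln|(x - 7)| + (1/285) ln|(x + 12)| - (1/60) ln|(x - 3)| + C


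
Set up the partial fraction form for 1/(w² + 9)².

Repeated quadratic factor: (αw + β)/(w² + 9) + (γw + δ)/(w² + 9)²


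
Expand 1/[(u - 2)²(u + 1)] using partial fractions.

Cover-up at u=-1: R = 1/(-1 - 2)² = 1/9. Cover-up at u=2: Q = 1/(2 + 1) = 1/3. Comparing u² coeff: P = -R = -1/9
Result: (-1/9)/(u - 2) + (1/3)/(u - 2)² + (1/9)/(u + 1)


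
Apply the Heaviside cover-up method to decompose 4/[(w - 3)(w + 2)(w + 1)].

Cover (w - 3), w=3: A = 4/[(3 + 2)(3 + 1)] = 1/5. Cover (w + 2), w=-2: B = 4/[(-2 - 3)(-2 + 1)] = 4/5. Cover (w + 1), w=-1: C = 4/[(-1 - 3)(-1 + 2)] = -1.
Result: (1/5)/(w - 3) + (4/5)/(w + 2) - 1/(w + 1)


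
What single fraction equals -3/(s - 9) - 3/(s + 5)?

Common denominator (s - 9)(s + 5). Numerator: -3(s + 5) - 3(s - 9) = (-3s - 15) - (3s - 27) = -6s + 12
Result: (-6s + 12)/[(s - 9)(s + 5)]


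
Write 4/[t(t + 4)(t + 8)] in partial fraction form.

Using cover-up method: α = 1/8, β = -1/4, γ = 1/8
Result: (1/8)/t - (1/4)/(t + 4) + (1/8)/(t + 8)


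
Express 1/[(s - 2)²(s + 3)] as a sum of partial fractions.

Cover-up at s=-3: γ = 1/(-3 - 2)² = 1/25. Cover-up at s=2: β = 1/(2 + 3) = 1/5. Comparing s² coeff: α = -γ = -1/25
Result: (-1/25)/(s - 2) + (1/5)/(s - 2)² + (1/25)/(s + 3)


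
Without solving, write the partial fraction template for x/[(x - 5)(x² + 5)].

Linear + irreducible quadratic: α/(x - 5) + (βx + γ)/(x² + 5)


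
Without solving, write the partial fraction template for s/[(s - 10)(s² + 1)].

Linear + irreducible quadratic: A/(s - 10) + (Bs + C)/(s² + 1)


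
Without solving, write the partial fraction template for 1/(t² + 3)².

Repeated quadratic factor: (Pt + Q)/(t² + 3) + (Rt + S)/(t² + 3)²


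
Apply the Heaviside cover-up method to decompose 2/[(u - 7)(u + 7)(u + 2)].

Cover (u - 7), u=7: α = 2/[(7 + 7)(7 + 2)] = 1/63. Cover (u + 7), u=-7: β = 2/[(-7 - 7)(-7 + 2)] = 1/35. Cover (u + 2), u=-2: γ = 2/[(-2 - 7)(-2 + 7)] = -2/45.
Result: (1/63)/(u - 7) + (1/35)/(u + 7) - (2/45)/(u + 2)


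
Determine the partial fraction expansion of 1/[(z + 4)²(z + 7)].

Cover-up at z=-7: R = 1/(-7 + 4)² = 1/9. Cover-up at z=-4: Q = 1/(-4 + 7) = 1/3. Comparing z² coeff: P = -R = -1/9
Result: (-1/9)/(z + 4) + (1/3)/(z + 4)² + (1/9)/(z + 7)


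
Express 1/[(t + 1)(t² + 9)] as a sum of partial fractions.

Cover-up at t = -1: α = 1/((-1)² + 9) = 1/10. Then β = -α = -1/10, γ = -α·(0 - 1) = 1/10
Result: (1/10)/(t + 1) - ((1/10)t - 1/10)/(t² + 9)


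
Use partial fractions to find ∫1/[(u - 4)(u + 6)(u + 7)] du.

Cover-up: α = 1/110, β = -1/10, γ = 1/11. Decomposition: (1/110)/(u - 4) - (1/10)/(u + 6) + (1/11)/(u + 7). Integrate each term: (1/110) ln|(u - 4)| - (1/10) ln|(u + 6)| + (1/11) ln|(u + 7)| + C


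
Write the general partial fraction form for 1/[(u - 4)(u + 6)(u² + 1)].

Two linear + quadratic: A/(u - 4) + B/(u + 6) + (Cu + D)/(u² + 1)


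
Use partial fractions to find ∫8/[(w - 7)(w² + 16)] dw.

Cover-up at w=7: α = 8/(7²+16) = 8/65. Coeff matching: β = -8/65, γ = -56/65. Decomposition: (8/65)/(w - 7) - ((8/65)w + 56/65)/(w² + 16). Integrate: linear → ln, quadratic → (1/2)ln + arctan: (8/65) ln|(w - 7)| - (4/65) ln(w² + 16) - (14/65) arctan(w/4) + C


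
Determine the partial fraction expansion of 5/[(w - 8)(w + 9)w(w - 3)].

Using Heaviside cover-up: (1/136)/(w - 8) - (5/1836)/(w + 9) + (5/216)/w - (1/36)/(w - 3)


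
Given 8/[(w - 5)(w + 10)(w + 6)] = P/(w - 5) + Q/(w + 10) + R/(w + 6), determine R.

Cover-up at w = -6: R = 8/[(-6 - 5)(-6 + 10)] = 8/[(-11)(4)] = -8/44 = -2/11


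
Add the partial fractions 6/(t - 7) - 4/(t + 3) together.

Common denominator (t - 7)(t + 3). Numerator: 6(t + 3) - 4(t - 7) = (6t + 18) - (4t - 28) = 2t + 46
Result: (2t + 46)/[(t - 7)(t + 3)]


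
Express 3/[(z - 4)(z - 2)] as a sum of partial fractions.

3/(z - 4)(z - 2) = α/(z - 4) + β/(z - 2). α = 3/(4 - 2) = 3/2, β = 3/(2 - 4) = -3/2
Result: (3/2)/(z - 4) - (3/2)/(z - 2)


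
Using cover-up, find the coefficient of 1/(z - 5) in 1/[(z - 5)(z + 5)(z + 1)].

Cover (z - 5), set z=5: 1/[(5 + 5)(5 + 1)] = 1/60


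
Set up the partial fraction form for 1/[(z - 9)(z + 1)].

Distinct linear factors: A/(z - 9) + B/(z + 1)


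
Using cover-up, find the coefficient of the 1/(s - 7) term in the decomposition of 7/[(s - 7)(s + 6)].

Cover (s - 7), set s=7: 7/((s + 6) at s=7) = 7/(13) = 7/13


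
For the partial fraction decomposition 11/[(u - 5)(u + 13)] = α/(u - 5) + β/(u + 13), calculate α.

Cover-up at u = 5: α = 11/(5 + 13) = 11/18


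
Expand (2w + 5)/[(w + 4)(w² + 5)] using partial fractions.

At w=-4: α = (2·(-4) + 5)/((-4)² + 5) = -1/7. β = -α = 1/7, γ = 2 - (-4)·α = 10/7
Result: (-1/7)/(w + 4) + ((1/7)w + 10/7)/(w² + 5)


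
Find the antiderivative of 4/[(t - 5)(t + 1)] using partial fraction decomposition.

Decompose: 4/[(t - 5)(t + 1)] = (2/3)/(t - 5) - (2/3)/(t + 1). Integrate each term: (2/3) ln|(t - 5)| - (2/3) ln|(t + 1)| + C


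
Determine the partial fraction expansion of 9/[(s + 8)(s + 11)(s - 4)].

Using cover-up method: α = -1/4, β = 1/5, γ = 1/20
Result: (-1/4)/(s + 8) + (1/5)/(s + 11) + (1/20)/(s - 4)


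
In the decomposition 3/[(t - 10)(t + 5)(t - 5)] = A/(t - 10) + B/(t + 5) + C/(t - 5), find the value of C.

Cover-up at t = 5: C = 3/[(5 - 10)(5 + 5)] = 3/[(-5)(10)] = -3/50


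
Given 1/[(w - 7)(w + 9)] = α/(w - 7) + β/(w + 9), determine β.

Cover-up at w = -9: β = 1/(-9 - 7) = -1/16


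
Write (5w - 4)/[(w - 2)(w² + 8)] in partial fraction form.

At w=2: α = (5·2 - 4)/(2² + 8) = 1/2. β = -α = -1/2, γ = 5 - 2·α = 4
Result: (1/2)/(w - 2) - ((1/2)w - 4)/(w² + 8)


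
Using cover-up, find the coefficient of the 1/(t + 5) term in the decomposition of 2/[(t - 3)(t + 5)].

Cover (t + 5), set t=-5: 2/((t - 3) at t=-5) = 2/(-8) = -1/4


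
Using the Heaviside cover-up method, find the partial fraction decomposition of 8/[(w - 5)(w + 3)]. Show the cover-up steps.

Cover (w - 5): set w=5, get P = 8/(5 + 3) = 1. Cover (w + 3): set w=-3, get Q = 8/(-3 - 5) = -1.
Result: 1/(w - 5) - 1/(w + 3)


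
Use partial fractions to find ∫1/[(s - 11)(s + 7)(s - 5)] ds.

Cover-up: P = 1/108, Q = 1/216, R = -1/72. Decomposition: (1/108)/(s - 11) + (1/216)/(s + 7) - (1/72)/(s - 5). Integrate each term: (1/108) ln|(s - 11)| + (1/216) ln|(s + 7)| - (1/72) ln|(s - 5)| + C


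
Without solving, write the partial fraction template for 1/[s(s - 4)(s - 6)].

Three distinct linear factors: P/s + Q/(s - 4) + R/(s - 6)


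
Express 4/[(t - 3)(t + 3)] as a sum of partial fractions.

4/(t - 3)(t + 3) = P/(t - 3) + Q/(t + 3). P = 4/(3 + 3) = 2/3, Q = 4/(-3 - 3) = -2/3
Result: (2/3)/(t - 3) - (2/3)/(t + 3)


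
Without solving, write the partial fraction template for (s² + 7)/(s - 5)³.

Repeated linear factor (power 3): α/(s - 5) + β/(s - 5)² + γ/(s - 5)³


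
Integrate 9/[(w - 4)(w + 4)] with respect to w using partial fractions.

Decompose: 9/[(w - 4)(w + 4)] = (9/8)/(w - 4) - (9/8)/(w + 4). Integrate each term: (9/8) ln|(w - 4)| - (9/8) ln|(w + 4)| + C


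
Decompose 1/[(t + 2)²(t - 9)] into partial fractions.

Cover-up at t=9: γ = 1/(9 + 2)² = 1/121. Cover-up at t=-2: β = 1/(-2 - 9) = -1/11. Comparing t² coeff: α = -γ = -1/121
Result: (-1/121)/(t + 2) - (1/11)/(t + 2)² + (1/121)/(t - 9)


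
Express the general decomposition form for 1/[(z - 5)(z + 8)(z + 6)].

Three distinct linear factors: A/(z - 5) + B/(z + 8) + C/(z + 6)


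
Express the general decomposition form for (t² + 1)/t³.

Repeated linear factor (power 3): A/t + B/t² + C/t³


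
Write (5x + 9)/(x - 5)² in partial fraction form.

(5x + 9) = α(x - 5) + β. At x = 5: β = 5·5 + 9 = 34. Coeff of x: α = 5
Result: 5/(x - 5) + 34/(x - 5)²


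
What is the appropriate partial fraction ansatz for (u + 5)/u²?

Repeated linear factor: A/u + B/u²


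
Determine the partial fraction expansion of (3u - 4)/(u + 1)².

(3u - 4) = P(u + 1) + Q. At u = -1: Q = 3·(-1) - 4 = -7. Coeff of u: P = 3
Result: 3/(u + 1) - 7/(u + 1)²


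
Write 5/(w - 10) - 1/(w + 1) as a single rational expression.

Common denominator (w - 10)(w + 1). Numerator: 5(w + 1) - 1(w - 10) = (5w + 5) - (w - 10) = 4w + 15
Result: (4w + 15)/[(w - 10)(w + 1)]


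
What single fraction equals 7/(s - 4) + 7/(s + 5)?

Common denominator (s - 4)(s + 5). Numerator: 7(s + 5) + 7(s - 4) = (7s + 35) + (7s - 28) = 14s + 7
Result: (14s + 7)/[(s - 4)(s + 5)]


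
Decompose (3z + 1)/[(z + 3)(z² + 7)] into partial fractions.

At z=-3: A = (3·(-3) + 1)/((-3)² + 7) = -1/2. B = -A = 1/2, C = 3 - (-3)·A = 3/2
Result: (-1/2)/(z + 3) + ((1/2)z + 3/2)/(z² + 7)


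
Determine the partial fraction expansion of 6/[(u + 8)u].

6/(u + 8)u = P/(u + 8) + Q/u. P = 6/(-8 - 0) = -3/4, Q = 6/(0 + 8) = 3/4
Result: (-3/4)/(u + 8) + (3/4)/u


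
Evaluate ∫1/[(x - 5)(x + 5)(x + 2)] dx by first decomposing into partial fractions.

Cover-up: α = 1/70, β = 1/30, γ = -1/21. Decomposition: (1/70)/(x - 5) + (1/30)/(x + 5) - (1/21)/(x + 2). Integrate each term: (1/70) ln|(x - 5)| + (1/30) ln|(x + 5)| - (1/21) ln|(x + 2)| + C


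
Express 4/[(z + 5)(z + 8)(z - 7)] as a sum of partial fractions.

Using cover-up method: α = -1/9, β = 4/45, γ = 1/45
Result: (-1/9)/(z + 5) + (4/45)/(z + 8) + (1/45)/(z - 7)


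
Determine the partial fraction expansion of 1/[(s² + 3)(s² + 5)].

Coefficient matching gives α = γ = 0, β = 1/(5-3) = 1/2, δ = -β = -1/2
Result: (1/2)/(s² + 3) - (1/2)/(s² + 5)


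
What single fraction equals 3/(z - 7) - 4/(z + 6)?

Common denominator (z - 7)(z + 6). Numerator: 3(z + 6) - 4(z - 7) = (3z + 18) - (4z - 28) = -z + 46
Result: (-z + 46)/[(z - 7)(z + 6)]


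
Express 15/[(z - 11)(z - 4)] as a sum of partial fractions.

15/(z - 11)(z - 4) = A/(z - 11) + B/(z - 4). A = 15/(11 - 4) = 15/7, B = 15/(4 - 11) = -15/7
Result: (15/7)/(z - 11) - (15/7)/(z - 4)


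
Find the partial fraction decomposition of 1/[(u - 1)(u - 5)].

1/(u - 1)(u - 5) = A/(u - 1) + B/(u - 5). A = 1/(1 - 5) = -1/4, B = 1/(5 - 1) = 1/4
Result: (-1/4)/(u - 1) + (1/4)/(u - 5)


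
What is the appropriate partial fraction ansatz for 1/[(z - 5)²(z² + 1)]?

Repeated linear + quadratic: α/(z - 5) + β/(z - 5)² + (γz + δ)/(z² + 1)


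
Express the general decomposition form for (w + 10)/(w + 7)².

Repeated linear factor: A/(w + 7) + B/(w + 7)²


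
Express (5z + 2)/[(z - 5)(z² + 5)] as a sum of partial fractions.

At z=5: A = (5·5 + 2)/(5² + 5) = 9/10. B = -A = -9/10, C = 5 - 5·A = 1/2
Result: (9/10)/(z - 5) - ((9/10)z - 1/2)/(z² + 5)


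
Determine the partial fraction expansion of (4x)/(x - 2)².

(4x) = P(x - 2) + Q. At x = 2: Q = 4·2 + 0 = 8. Coeff of x: P = 4
Result: 4/(x - 2) + 8/(x - 2)²


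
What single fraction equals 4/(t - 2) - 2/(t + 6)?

Common denominator (t - 2)(t + 6). Numerator: 4(t + 6) - 2(t - 2) = (4t + 24) - (2t - 4) = 2t + 28
Result: (2t + 28)/[(t - 2)(t + 6)]


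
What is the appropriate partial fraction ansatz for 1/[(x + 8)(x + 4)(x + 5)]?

Three distinct linear factors: P/(x + 8) + Q/(x + 4) + R/(x + 5)


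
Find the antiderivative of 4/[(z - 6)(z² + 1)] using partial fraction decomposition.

Cover-up at z=6: P = 4/(6²+1) = 4/37. Coeff matching: Q = -4/37, R = -24/37. Decomposition: (4/37)/(z - 6) - ((4/37)z + 24/37)/(z² + 1). Integrate: linear → ln, quadratic → (1/2)ln + arctan: (4/37) ln|(z - 6)| - (2/37) ln(z² + 1) - (24/37) arctan(z) + C


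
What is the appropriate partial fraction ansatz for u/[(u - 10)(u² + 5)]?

Linear + irreducible quadratic: A/(u - 10) + (Bu + C)/(u² + 5)


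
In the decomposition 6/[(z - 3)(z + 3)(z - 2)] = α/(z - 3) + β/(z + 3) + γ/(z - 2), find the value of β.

Cover-up at z = -3: β = 6/[(-3 - 3)(-3 - 2)] = 6/[(-6)(-5)] = 6/30 = 1/5


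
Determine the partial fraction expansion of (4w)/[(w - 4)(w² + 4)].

At w=4: α = (4·4 + 0)/(4² + 4) = 4/5. β = -α = -4/5, γ = 4 - 4·α = 4/5
Result: (4/5)/(w - 4) - ((4/5)w - 4/5)/(w² + 4)


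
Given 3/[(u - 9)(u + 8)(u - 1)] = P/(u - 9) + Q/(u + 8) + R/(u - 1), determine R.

Cover-up at u = 1: R = 3/[(1 - 9)(1 + 8)] = 3/[(-8)(9)] = -3/72 = -1/24


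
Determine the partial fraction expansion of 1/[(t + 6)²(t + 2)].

Cover-up at t=-2: γ = 1/(-2 + 6)² = 1/16. Cover-up at t=-6: β = 1/(-6 + 2) = -1/4. Comparing t² coeff: α = -γ = -1/16
Result: (-1/16)/(t + 6) - (1/4)/(t + 6)² + (1/16)/(t + 2)


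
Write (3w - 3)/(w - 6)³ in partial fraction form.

(3w - 3) = α(w - 6)² + β(w - 6) + γ. At w = 6: γ = 3·6 - 3 = 15. Coefficients: α = 0, β = 3
Result: 3/(w - 6)² + 15/(w - 6)³


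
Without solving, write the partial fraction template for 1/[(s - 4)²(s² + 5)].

Repeated linear + quadratic: A/(s - 4) + B/(s - 4)² + (Cs + D)/(s² + 5)


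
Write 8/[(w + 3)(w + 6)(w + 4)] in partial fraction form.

Using cover-up method: α = 8/3, β = 4/3, γ = -4
Result: (8/3)/(w + 3) + (4/3)/(w + 6) - 4/(w + 4)


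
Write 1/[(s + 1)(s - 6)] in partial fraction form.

1/(s + 1)(s - 6) = P/(s + 1) + Q/(s - 6). P = 1/(-1 - 6) = -1/7, Q = 1/(6 + 1) = 1/7
Result: (-1/7)/(s + 1) + (1/7)/(s - 6)


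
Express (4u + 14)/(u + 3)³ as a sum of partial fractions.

(4u + 14) = A(u + 3)² + B(u + 3) + C. At u = -3: C = 4·(-3) + 14 = 2. Coefficients: A = 0, B = 4
Result: 4/(u + 3)² + 2/(u + 3)³


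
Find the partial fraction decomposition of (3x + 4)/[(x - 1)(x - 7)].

At x=1: P = (3·1 + 4)/(1 - 7) = -7/6. At x=7: Q = (3·7 + 4)/(7 - 1) = 25/6
Result: (-7/6)/(x - 1) + (25/6)/(x - 7)


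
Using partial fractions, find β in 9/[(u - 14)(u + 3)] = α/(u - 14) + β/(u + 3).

Cover-up at u = -3: β = 9/(-3 - 14) = -9/17


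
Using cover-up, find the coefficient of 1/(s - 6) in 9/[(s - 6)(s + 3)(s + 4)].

Cover (s - 6), set s=6: 9/[(6 + 3)(6 + 4)] = 1/10


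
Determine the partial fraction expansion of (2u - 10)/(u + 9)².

(2u - 10) = P(u + 9) + Q. At u = -9: Q = 2·(-9) - 10 = -28. Coeff of u: P = 2
Result: 2/(u + 9) - 28/(u + 9)²


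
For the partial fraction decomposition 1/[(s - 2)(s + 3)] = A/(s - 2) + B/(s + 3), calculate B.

Cover-up at s = -3: B = 1/(-3 - 2) = -1/5


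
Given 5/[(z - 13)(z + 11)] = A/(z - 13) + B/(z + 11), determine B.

Cover-up at z = -11: B = 5/(-11 - 13) = -5/24


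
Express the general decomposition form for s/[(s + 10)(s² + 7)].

Linear + irreducible quadratic: α/(s + 10) + (βs + γ)/(s² + 7)


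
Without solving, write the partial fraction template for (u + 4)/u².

Repeated linear factor: A/u + B/u²


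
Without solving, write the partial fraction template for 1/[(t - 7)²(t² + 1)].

Repeated linear + quadratic: P/(t - 7) + Q/(t - 7)² + (Rt + S)/(t² + 1)


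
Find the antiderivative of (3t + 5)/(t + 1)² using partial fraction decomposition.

Decompose: A = 3, B = 3·(-1) + 5 = 2, so (3t + 5)/(t + 1)² = 3/(t + 1) + 2/(t + 1)². Integrate: ∫ A/(t + 1) dt = 3 ln|(t + 1)|; ∫ B/(t + 1)² dt = -2/(t + 1). Sum: 3 ln|(t + 1)| - 2/(t + 1) + C


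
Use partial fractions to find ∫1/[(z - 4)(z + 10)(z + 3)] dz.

Cover-up: P = 1/98, Q = 1/98, R = -1/49. Decomposition: (1/98)/(z - 4) + (1/98)/(z + 10) - (1/49)/(z + 3). Integrate each term: (1/98) ln|(z - 4)| + (1/98) ln|(z + 10)| - (1/49) ln|(z + 3)| + C


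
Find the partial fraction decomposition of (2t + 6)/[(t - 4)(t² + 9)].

At t=4: A = (2·4 + 6)/(4² + 9) = 14/25. B = -A = -14/25, C = 2 - 4·A = -6/25
Result: (14/25)/(t - 4) - ((14/25)t + 6/25)/(t² + 9)


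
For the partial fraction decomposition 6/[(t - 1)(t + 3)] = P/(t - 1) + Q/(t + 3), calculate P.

Cover-up at t = 1: P = 6/(1 + 3) = 6/4 = 3/2


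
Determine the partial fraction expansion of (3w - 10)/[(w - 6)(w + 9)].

At w=6: P = (3·6 - 10)/(6 + 9) = 8/15. At w=-9: Q = (3·(-9) - 10)/(-9 - 6) = 37/15
Result: (8/15)/(w - 6) + (37/15)/(w + 9)


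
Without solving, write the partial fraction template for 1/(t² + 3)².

Repeated quadratic factor: (At + B)/(t² + 3) + (Ct + D)/(t² + 3)²


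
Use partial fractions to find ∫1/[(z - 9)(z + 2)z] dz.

Cover-up: α = 1/99, β = 1/22, γ = -1/18. Decomposition: (1/99)/(z - 9) + (1/22)/(z + 2) - (1/18)/z. Integrate each term: (1/99) ln|(z - 9)| + (1/22) ln|(z + 2)| - (1/18) ln|z| + C


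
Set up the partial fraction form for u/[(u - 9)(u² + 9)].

Linear + irreducible quadratic: A/(u - 9) + (Bu + C)/(u² + 9)


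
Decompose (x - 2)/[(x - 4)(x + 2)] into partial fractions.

At x=4: α = (1·4 - 2)/(4 + 2) = 1/3. At x=-2: β = (1·(-2) - 2)/(-2 - 4) = 2/3
Result: (1/3)/(x - 4) + (2/3)/(x + 2)


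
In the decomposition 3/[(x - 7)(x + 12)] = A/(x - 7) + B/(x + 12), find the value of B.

Cover-up at x = -12: B = 3/(-12 - 7) = -3/19


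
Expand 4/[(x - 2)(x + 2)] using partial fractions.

4/(x - 2)(x + 2) = P/(x - 2) + Q/(x + 2). P = 4/(2 + 2) = 1, Q = 4/(-2 - 2) = -1
Result: 1/(x - 2) - 1/(x + 2)


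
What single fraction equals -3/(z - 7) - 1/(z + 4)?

Common denominator (z - 7)(z + 4). Numerator: -3(z + 4) - 1(z - 7) = (-3z - 12) - (z - 7) = -4z - 5
Result: (-4z - 5)/[(z - 7)(z + 4)]


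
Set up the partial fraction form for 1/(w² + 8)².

Repeated quadratic factor: (Aw + B)/(w² + 8) + (Cw + D)/(w² + 8)²


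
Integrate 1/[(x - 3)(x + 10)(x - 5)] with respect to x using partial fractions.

Cover-up: A = -1/26, B = 1/195, C = 1/30. Decomposition: (-1/26)/(x - 3) + (1/195)/(x + 10) + (1/30)/(x - 5). Integrate each term: (-1/26) ln|(x - 3)| + (1/195) ln|(x + 10)| + (1/30) ln|(x - 5)| + C


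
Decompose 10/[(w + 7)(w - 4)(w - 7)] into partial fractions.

Using cover-up method: A = 5/77, B = -10/33, C = 5/21
Result: (5/77)/(w + 7) - (10/33)/(w - 4) + (5/21)/(w - 7)


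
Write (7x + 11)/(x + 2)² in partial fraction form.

(7x + 11) = A(x + 2) + B. At x = -2: B = 7·(-2) + 11 = -3. Coeff of x: A = 7
Result: 7/(x + 2) - 3/(x + 2)²


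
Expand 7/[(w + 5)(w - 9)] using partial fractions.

7/(w + 5)(w - 9) = A/(w + 5) + B/(w - 9). A = 7/(-5 - 9) = -1/2, B = 7/(9 + 5) = 1/2
Result: (-1/2)/(w + 5) + (1/2)/(w - 9)


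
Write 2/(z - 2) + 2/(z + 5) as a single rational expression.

Common denominator (z - 2)(z + 5). Numerator: 2(z + 5) + 2(z - 2) = (2z + 10) + (2z - 4) = 4z + 6
Result: (4z + 6)/[(z - 2)(z + 5)]


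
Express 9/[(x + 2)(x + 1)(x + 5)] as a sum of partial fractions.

Using cover-up method: A = -3, B = 9/4, C = 3/4
Result: -3/(x + 2) + (9/4)/(x + 1) + (3/4)/(x + 5)


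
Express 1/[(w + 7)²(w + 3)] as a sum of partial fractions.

Cover-up at w=-3: C = 1/(-3 + 7)² = 1/16. Cover-up at w=-7: B = 1/(-7 + 3) = -1/4. Comparing w² coeff: A = -C = -1/16
Result: (-1/16)/(w + 7) - (1/4)/(w + 7)² + (1/16)/(w + 3)


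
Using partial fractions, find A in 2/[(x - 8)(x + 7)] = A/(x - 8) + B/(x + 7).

Cover-up at x = 8: A = 2/(8 + 7) = 2/15


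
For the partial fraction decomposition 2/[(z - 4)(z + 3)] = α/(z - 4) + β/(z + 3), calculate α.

Cover-up at z = 4: α = 2/(4 + 3) = 2/7


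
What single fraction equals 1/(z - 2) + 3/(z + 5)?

Common denominator (z - 2)(z + 5). Numerator: 1(z + 5) + 3(z - 2) = (z + 5) + (3z - 6) = 4z - 1
Result: (4z - 1)/[(z - 2)(z + 5)]


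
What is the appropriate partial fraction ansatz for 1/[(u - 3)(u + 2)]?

Distinct linear factors: α/(u - 3) + β/(u + 2)


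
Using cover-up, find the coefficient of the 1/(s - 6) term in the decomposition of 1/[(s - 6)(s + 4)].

Cover (s - 6), set s=6: 1/((s + 4) at s=6) = 1/(10) = 1/10


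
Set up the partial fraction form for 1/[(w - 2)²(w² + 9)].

Repeated linear + quadratic: P/(w - 2) + Q/(w - 2)² + (Rw + S)/(w² + 9)


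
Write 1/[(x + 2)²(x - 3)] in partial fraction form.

Cover-up at x=3: C = 1/(3 + 2)² = 1/25. Cover-up at x=-2: B = 1/(-2 - 3) = -1/5. Comparing x² coeff: A = -C = -1/25
Result: (-1/25)/(x + 2) - (1/5)/(x + 2)² + (1/25)/(x - 3)


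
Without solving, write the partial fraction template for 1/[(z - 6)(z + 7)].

Distinct linear factors: P/(z - 6) + Q/(z + 7)


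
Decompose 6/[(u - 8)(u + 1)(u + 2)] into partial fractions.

Using cover-up method: α = 1/15, β = -2/3, γ = 3/5
Result: (1/15)/(u - 8) - (2/3)/(u + 1) + (3/5)/(u + 2)


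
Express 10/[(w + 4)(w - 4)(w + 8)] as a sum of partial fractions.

Using cover-up method: α = -5/16, β = 5/48, γ = 5/24
Result: (-5/16)/(w + 4) + (5/48)/(w - 4) + (5/24)/(w + 8)


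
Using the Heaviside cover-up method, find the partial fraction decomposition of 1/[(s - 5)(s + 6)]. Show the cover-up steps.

Cover (s - 5): set s=5, get A = 1/(5 + 6) = 1/11. Cover (s + 6): set s=-6, get B = 1/(-6 - 5) = -1/11.
Result: (1/11)/(s - 5) - (1/11)/(s + 6)


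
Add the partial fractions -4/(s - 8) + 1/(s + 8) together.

Common denominator (s - 8)(s + 8). Numerator: -4(s + 8) + 1(s - 8) = (-4s - 32) + (s - 8) = -3s - 40
Result: (-3s - 40)/[(s - 8)(s + 8)]


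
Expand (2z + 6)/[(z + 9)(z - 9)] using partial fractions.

At z=-9: P = (2·(-9) + 6)/(-9 - 9) = 2/3. At z=9: Q = (2·9 + 6)/(9 + 9) = 4/3
Result: (2/3)/(z + 9) + (4/3)/(z - 9)


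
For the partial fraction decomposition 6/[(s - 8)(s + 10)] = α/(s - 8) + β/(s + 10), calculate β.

Cover-up at s = -10: β = 6/(-10 - 8) = -6/18 = -1/3


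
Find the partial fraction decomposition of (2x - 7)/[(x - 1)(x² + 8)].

At x=1: A = (2·1 - 7)/(1² + 8) = -5/9. B = -A = 5/9, C = 2 - 1·A = 23/9
Result: (-5/9)/(x - 1) + ((5/9)x + 23/9)/(x² + 8)


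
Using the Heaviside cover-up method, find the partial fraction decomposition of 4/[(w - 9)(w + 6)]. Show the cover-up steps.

Cover (w - 9): set w=9, get α = 4/(9 + 6) = 4/15. Cover (w + 6): set w=-6, get β = 4/(-6 - 9) = -4/15.
Result: (4/15)/(w - 9) - (4/15)/(w + 6)


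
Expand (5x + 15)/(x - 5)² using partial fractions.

(5x + 15) = α(x - 5) + β. At x = 5: β = 5·5 + 15 = 40. Coeff of x: α = 5
Result: 5/(x - 5) + 40/(x - 5)²


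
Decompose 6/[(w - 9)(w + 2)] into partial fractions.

6/(w - 9)(w + 2) = A/(w - 9) + B/(w + 2). A = 6/(9 + 2) = 6/11, B = 6/(-2 - 9) = -6/11
Result: (6/11)/(w - 9) - (6/11)/(w + 2)


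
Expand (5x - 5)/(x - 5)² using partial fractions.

(5x - 5) = P(x - 5) + Q. At x = 5: Q = 5·5 - 5 = 20. Coeff of x: P = 5
Result: 5/(x - 5) + 20/(x - 5)²


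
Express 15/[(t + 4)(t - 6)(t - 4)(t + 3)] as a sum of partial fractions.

Using Heaviside cover-up: (-3/16)/(t + 4) + (1/12)/(t - 6) - (15/112)/(t - 4) + (5/21)/(t + 3)


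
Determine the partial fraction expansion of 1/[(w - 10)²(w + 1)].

Cover-up at w=-1: R = 1/(-1 - 10)² = 1/121. Cover-up at w=10: Q = 1/(10 + 1) = 1/11. Comparing w² coeff: P = -R = -1/121
Result: (-1/121)/(w - 10) + (1/11)/(w - 10)² + (1/121)/(w + 1)


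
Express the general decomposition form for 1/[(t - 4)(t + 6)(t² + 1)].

Two linear + quadratic: A/(t - 4) + B/(t + 6) + (Ct + D)/(t² + 1)


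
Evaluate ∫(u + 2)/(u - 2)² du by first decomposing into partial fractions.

Decompose: A = 1, B = 1·2 + 2 = 4, so (u + 2)/(u - 2)² = 1/(u - 2) + 4/(u - 2)². Integrate: ∫ A/(u - 2) du = ln|(u - 2)|; ∫ B/(u - 2)² du = -4/(u - 2). Sum: ln|(u - 2)| - 4/(u - 2) + C


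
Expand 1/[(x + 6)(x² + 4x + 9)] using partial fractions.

Cover-up at x = -6: α = 1/((-6)² + 4·(-6) + 9) = 1/21. Then β = -α = -1/21, γ = -α·(4 - 6) = 2/21
Result: (1/21)/(x + 6) - ((1/21)x - 2/21)/(x² + 4x + 9)


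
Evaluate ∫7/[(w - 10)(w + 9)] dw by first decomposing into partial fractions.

Decompose: 7/[(w - 10)(w + 9)] = (7/19)/(w - 10) - (7/19)/(w + 9). Integrate each term: (7/19) ln|(w - 10)| - (7/19) ln|(w + 9)| + C


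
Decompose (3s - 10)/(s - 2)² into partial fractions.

(3s - 10) = A(s - 2) + B. At s = 2: B = 3·2 - 10 = -4. Coeff of s: A = 3
Result: 3/(s - 2) - 4/(s - 2)²


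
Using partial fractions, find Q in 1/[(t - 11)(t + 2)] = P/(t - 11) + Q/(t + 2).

Cover-up at t = -2: Q = 1/(-2 - 11) = -1/13


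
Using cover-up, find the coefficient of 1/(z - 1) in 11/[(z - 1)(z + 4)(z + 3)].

Cover (z - 1), set z=1: 11/[(1 + 4)(1 + 3)] = 11/20


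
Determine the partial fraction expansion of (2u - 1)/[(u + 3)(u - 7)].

At u=-3: P = (2·(-3) - 1)/(-3 - 7) = 7/10. At u=7: Q = (2·7 - 1)/(7 + 3) = 13/10
Result: (7/10)/(u + 3) + (13/10)/(u - 7)


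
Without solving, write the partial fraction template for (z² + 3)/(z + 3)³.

Repeated linear factor (power 3): A/(z + 3) + B/(z + 3)² + C/(z + 3)³


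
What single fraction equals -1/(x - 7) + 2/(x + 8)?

Common denominator (x - 7)(x + 8). Numerator: -1(x + 8) + 2(x - 7) = (-x - 8) + (2x - 14) = x - 22
Result: (x - 22)/[(x - 7)(x + 8)]


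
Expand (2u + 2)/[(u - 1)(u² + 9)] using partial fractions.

At u=1: α = (2·1 + 2)/(1² + 9) = 2/5. β = -α = -2/5, γ = 2 - 1·α = 8/5
Result: (2/5)/(u - 1) - ((2/5)u - 8/5)/(u² + 9)


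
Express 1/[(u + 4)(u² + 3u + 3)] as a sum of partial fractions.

Cover-up at u = -4: P = 1/((-4)² + 3·(-4) + 3) = 1/7. Then Q = -P = -1/7, R = -P·(3 - 4) = 1/7
Result: (1/7)/(u + 4) - ((1/7)u - 1/7)/(u² + 3u + 3)


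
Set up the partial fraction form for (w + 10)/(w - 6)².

Repeated linear factor: P/(w - 6) + Q/(w - 6)²


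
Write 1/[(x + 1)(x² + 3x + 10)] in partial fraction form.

Cover-up at x = -1: A = 1/((-1)² + 3·(-1) + 10) = 1/8. Then B = -A = -1/8, C = -A·(3 - 1) = -1/4
Result: (1/8)/(x + 1) - ((1/8)x + 1/4)/(x² + 3x + 10)


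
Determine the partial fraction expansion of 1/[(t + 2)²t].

Cover-up at t=0: R = 1/(0 + 2)² = 1/4. Cover-up at t=-2: Q = 1/(-2 - 0) = -1/2. Comparing t² coeff: P = -R = -1/4
Result: (-1/4)/(t + 2) - (1/2)/(t + 2)² + (1/4)/t


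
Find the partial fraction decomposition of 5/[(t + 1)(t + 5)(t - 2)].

Using cover-up method: α = -5/12, β = 5/28, γ = 5/21
Result: (-5/12)/(t + 1) + (5/28)/(t + 5) + (5/21)/(t - 2)


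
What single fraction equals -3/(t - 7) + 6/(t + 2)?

Common denominator (t - 7)(t + 2). Numerator: -3(t + 2) + 6(t - 7) = (-3t - 6) + (6t - 42) = 3t - 48
Result: (3t - 48)/[(t - 7)(t + 2)]


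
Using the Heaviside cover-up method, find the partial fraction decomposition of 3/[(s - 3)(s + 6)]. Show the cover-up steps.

Cover (s - 3): set s=3, get α = 3/(3 + 6) = 1/3. Cover (s + 6): set s=-6, get β = 3/(-6 - 3) = -1/3.
Result: (1/3)/(s - 3) - (1/3)/(s + 6)


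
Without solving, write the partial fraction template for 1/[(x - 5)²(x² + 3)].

Repeated linear + quadratic: P/(x - 5) + Q/(x - 5)² + (Rx + S)/(x² + 3)


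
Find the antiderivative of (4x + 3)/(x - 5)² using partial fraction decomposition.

Decompose: P = 4, Q = 4·5 + 3 = 23, so (4x + 3)/(x - 5)² = 4/(x - 5) + 23/(x - 5)². Integrate: ∫ P/(x - 5) dx = 4 ln|(x - 5)|; ∫ Q/(x - 5)² dx = -23/(x - 5). Sum: 4 ln|(x - 5)| - 23/(x - 5) + C


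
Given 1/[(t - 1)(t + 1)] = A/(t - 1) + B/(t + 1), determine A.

Cover-up at t = 1: A = 1/(1 + 1) = 1/2


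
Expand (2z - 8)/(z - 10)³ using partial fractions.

(2z - 8) = P(z - 10)² + Q(z - 10) + R. At z = 10: R = 2·10 - 8 = 12. Coefficients: P = 0, Q = 2
Result: 2/(z - 10)² + 12/(z - 10)³


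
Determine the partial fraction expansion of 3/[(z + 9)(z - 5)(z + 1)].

Using cover-up method: P = 3/112, Q = 1/28, R = -1/16
Result: (3/112)/(z + 9) + (1/28)/(z - 5) - (1/16)/(z + 1)


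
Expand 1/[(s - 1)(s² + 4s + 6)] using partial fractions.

Cover-up at s = 1: A = 1/(1² + 4·1 + 6) = 1/11. Then B = -A = -1/11, C = -A·(4 + 1) = -5/11
Result: (1/11)/(s - 1) - ((1/11)s + 5/11)/(s² + 4s + 6)


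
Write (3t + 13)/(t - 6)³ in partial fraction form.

(3t + 13) = A(t - 6)² + B(t - 6) + C. At t = 6: C = 3·6 + 13 = 31. Coefficients: A = 0, B = 3
Result: 3/(t - 6)² + 31/(t - 6)³


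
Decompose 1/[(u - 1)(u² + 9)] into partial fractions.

Cover-up at u = 1: α = 1/(1² + 9) = 1/10. Then β = -α = -1/10, γ = -α·(0 + 1) = -1/10
Result: (1/10)/(u - 1) - ((1/10)u + 1/10)/(u² + 9)


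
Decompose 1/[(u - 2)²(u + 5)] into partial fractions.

Cover-up at u=-5: C = 1/(-5 - 2)² = 1/49. Cover-up at u=2: B = 1/(2 + 5) = 1/7. Comparing u² coeff: A = -C = -1/49
Result: (-1/49)/(u - 2) + (1/7)/(u - 2)² + (1/49)/(u + 5)


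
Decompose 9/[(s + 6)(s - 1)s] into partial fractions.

Using cover-up method: A = 3/14, B = 9/7, C = -3/2
Result: (3/14)/(s + 6) + (9/7)/(s - 1) - (3/2)/s


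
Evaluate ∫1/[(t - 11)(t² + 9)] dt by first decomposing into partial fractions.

Cover-up at t=11: α = 1/(11²+9) = 1/130. Coeff matching: β = -1/130, γ = -11/130. Decomposition: (1/130)/(t - 11) - ((1/130)t + 11/130)/(t² + 9). Integrate: linear → ln, quadratic → (1/2)ln + arctan: (1/130) ln|(t - 11)| - (1/260) ln(t² + 9) - (11/390) arctan(t/3) + C


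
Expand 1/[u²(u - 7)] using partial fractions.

Cover-up at u=7: R = 1/(7 - 0)² = 1/49. Cover-up at u=0: Q = 1/(0 - 7) = -1/7. Comparing u² coeff: P = -R = -1/49
Result: (-1/49)/u - (1/7)/u² + (1/49)/(u - 7)


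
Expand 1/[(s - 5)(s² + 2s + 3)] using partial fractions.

Cover-up at s = 5: α = 1/(5² + 2·5 + 3) = 1/38. Then β = -α = -1/38, γ = -α·(2 + 5) = -7/38
Result: (1/38)/(s - 5) - ((1/38)s + 7/38)/(s² + 2s + 3)


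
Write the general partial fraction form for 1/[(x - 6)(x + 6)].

Distinct linear factors: P/(x - 6) + Q/(x + 6)


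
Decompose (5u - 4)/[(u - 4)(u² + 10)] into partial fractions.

At u=4: P = (5·4 - 4)/(4² + 10) = 8/13. Q = -P = -8/13, R = 5 - 4·P = 33/13
Result: (8/13)/(u - 4) - ((8/13)u - 33/13)/(u² + 10)


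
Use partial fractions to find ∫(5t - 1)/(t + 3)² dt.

Decompose: A = 5, B = 5·(-3) - 1 = -16, so (5t - 1)/(t + 3)² = 5/(t + 3) - 16/(t + 3)². Integrate: ∫ A/(t + 3) dt = 5 ln|(t + 3)|; ∫ B/(t + 3)² dt = 16/(t + 3). Sum: 5 ln|(t + 3)| + 16/(t + 3) + C


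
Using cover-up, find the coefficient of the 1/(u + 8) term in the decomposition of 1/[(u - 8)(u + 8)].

Cover (u + 8), set u=-8: 1/((u - 8) at u=-8) = 1/(-16) = -1/16


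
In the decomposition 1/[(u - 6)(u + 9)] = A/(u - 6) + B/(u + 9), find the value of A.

Cover-up at u = 6: A = 1/(6 + 9) = 1/15


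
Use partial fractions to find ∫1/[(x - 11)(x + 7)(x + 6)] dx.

Cover-up: α = 1/306, β = 1/18, γ = -1/17. Decomposition: (1/306)/(x - 11) + (1/18)/(x + 7) - (1/17)/(x + 6). Integrate each term: (1/306) ln|(x - 11)| + (1/18) ln|(x + 7)| - (1/17) ln|(x + 6)| + C


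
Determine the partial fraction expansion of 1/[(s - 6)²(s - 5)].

Cover-up at s=5: C = 1/(5 - 6)² = 1. Cover-up at s=6: B = 1/(6 - 5) = 1. Comparing s² coeff: A = -C = -1
Result: -1/(s - 6) + 1/(s - 6)² + 1/(s - 5)


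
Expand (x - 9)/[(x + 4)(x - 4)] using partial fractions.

At x=-4: A = (1·(-4) - 9)/(-4 - 4) = 13/8. At x=4: B = (1·4 - 9)/(4 + 4) = -5/8
Result: (13/8)/(x + 4) - (5/8)/(x - 4)


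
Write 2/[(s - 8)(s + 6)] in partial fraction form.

2/(s - 8)(s + 6) = P/(s - 8) + Q/(s + 6). P = 2/(8 + 6) = 1/7, Q = 2/(-6 - 8) = -1/7
Result: (1/7)/(s - 8) - (1/7)/(s + 6)


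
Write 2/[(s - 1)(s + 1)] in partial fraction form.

2/(s - 1)(s + 1) = A/(s - 1) + B/(s + 1). A = 2/(1 + 1) = 1, B = 2/(-1 - 1) = -1
Result: 1/(s - 1) - 1/(s + 1)


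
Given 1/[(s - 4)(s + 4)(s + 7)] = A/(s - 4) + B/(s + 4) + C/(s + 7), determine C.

Cover-up at s = -7: C = 1/[(-7 - 4)(-7 + 4)] = 1/[(-11)(-3)] = 1/33


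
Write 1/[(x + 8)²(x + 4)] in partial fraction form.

Cover-up at x=-4: C = 1/(-4 + 8)² = 1/16. Cover-up at x=-8: B = 1/(-8 + 4) = -1/4. Comparing x² coeff: A = -C = -1/16
Result: (-1/16)/(x + 8) - (1/4)/(x + 8)² + (1/16)/(x + 4)


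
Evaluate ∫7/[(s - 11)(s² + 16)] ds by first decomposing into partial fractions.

Cover-up at s=11: A = 7/(11²+16) = 7/137. Coeff matching: B = -7/137, C = -77/137. Decomposition: (7/137)/(s - 11) - ((7/137)s + 77/137)/(s² + 16). Integrate: linear → ln, quadratic → (1/2)ln + arctan: (7/137) ln|(s - 11)| - (7/274) ln(s² + 16) - (77/548) arctan(s/4) + C


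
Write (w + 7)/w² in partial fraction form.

(w + 7) = Pw + Q. At w = 0: Q = 1·0 + 7 = 7. Coeff of w: P = 1
Result: 1/w + 7/w²


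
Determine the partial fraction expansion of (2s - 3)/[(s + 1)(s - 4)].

At s=-1: A = (2·(-1) - 3)/(-1 - 4) = 1. At s=4: B = (2·4 - 3)/(4 + 1) = 1
Result: 1/(s + 1) + 1/(s - 4)


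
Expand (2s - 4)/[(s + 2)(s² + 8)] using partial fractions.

At s=-2: P = (2·(-2) - 4)/((-2)² + 8) = -2/3. Q = -P = 2/3, R = 2 - (-2)·P = 2/3
Result: (-2/3)/(s + 2) + ((2/3)s + 2/3)/(s² + 8)


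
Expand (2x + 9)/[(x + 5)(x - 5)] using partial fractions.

At x=-5: A = (2·(-5) + 9)/(-5 - 5) = 1/10. At x=5: B = (2·5 + 9)/(5 + 5) = 19/10
Result: (1/10)/(x + 5) + (19/10)/(x - 5)


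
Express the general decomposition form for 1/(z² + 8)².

Repeated quadratic factor: (Az + B)/(z² + 8) + (Cz + D)/(z² + 8)²


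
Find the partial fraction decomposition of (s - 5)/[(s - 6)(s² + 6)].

At s=6: α = (1·6 - 5)/(6² + 6) = 1/42. β = -α = -1/42, γ = 1 - 6·α = 6/7
Result: (1/42)/(s - 6) - ((1/42)s - 6/7)/(s² + 6)


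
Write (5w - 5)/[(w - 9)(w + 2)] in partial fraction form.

At w=9: α = (5·9 - 5)/(9 + 2) = 40/11. At w=-2: β = (5·(-2) - 5)/(-2 - 9) = 15/11
Result: (40/11)/(w - 9) + (15/11)/(w + 2)


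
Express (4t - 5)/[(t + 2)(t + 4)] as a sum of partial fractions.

At t=-2: P = (4·(-2) - 5)/(-2 + 4) = -13/2. At t=-4: Q = (4·(-4) - 5)/(-4 + 2) = 21/2
Result: (-13/2)/(t + 2) + (21/2)/(t + 4)


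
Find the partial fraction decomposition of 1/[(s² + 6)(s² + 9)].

Coefficient matching gives A = C = 0, B = 1/(9-6) = 1/3, D = -B = -1/3
Result: (1/3)/(s² + 6) - (1/3)/(s² + 9)


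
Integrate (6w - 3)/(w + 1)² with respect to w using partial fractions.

Decompose: P = 6, Q = 6·(-1) - 3 = -9, so (6w - 3)/(w + 1)² = 6/(w + 1) - 9/(w + 1)². Integrate: ∫ P/(w + 1) dw = 6 ln|(w + 1)|; ∫ Q/(w + 1)² dw = 9/(w + 1). Sum: 6 ln|(w + 1)| + 9/(w + 1) + C


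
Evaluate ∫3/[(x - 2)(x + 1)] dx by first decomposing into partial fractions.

Decompose: 3/[(x - 2)(x + 1)] = 1/(x - 2) - 1/(x + 1). Integrate each term: ln|(x - 2)| - ln|(x + 1)| + C


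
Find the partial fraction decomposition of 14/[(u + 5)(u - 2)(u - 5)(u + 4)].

Using Heaviside cover-up: (-1/5)/(u + 5) - (1/9)/(u - 2) + (7/135)/(u - 5) + (7/27)/(u + 4)


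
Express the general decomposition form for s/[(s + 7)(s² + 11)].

Linear + irreducible quadratic: α/(s + 7) + (βs + γ)/(s² + 11)


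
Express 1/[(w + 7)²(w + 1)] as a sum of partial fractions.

Cover-up at w=-1: C = 1/(-1 + 7)² = 1/36. Cover-up at w=-7: B = 1/(-7 + 1) = -1/6. Comparing w² coeff: A = -C = -1/36
Result: (-1/36)/(w + 7) - (1/6)/(w + 7)² + (1/36)/(w + 1)


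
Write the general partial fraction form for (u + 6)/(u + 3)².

Repeated linear factor: α/(u + 3) + β/(u + 3)²


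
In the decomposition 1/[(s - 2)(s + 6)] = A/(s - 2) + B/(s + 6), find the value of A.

Cover-up at s = 2: A = 1/(2 + 6) = 1/8


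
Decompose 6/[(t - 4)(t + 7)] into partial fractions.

6/(t - 4)(t + 7) = P/(t - 4) + Q/(t + 7). P = 6/(4 + 7) = 6/11, Q = 6/(-7 - 4) = -6/11
Result: (6/11)/(t - 4) - (6/11)/(t + 7)


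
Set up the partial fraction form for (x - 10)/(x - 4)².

Repeated linear factor: A/(x - 4) + B/(x - 4)²


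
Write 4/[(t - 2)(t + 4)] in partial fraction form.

4/(t - 2)(t + 4) = A/(t - 2) + B/(t + 4). A = 4/(2 + 4) = 2/3, B = 4/(-4 - 2) = -2/3
Result: (2/3)/(t - 2) - (2/3)/(t + 4)


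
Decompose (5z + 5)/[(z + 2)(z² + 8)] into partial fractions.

At z=-2: P = (5·(-2) + 5)/((-2)² + 8) = -5/12. Q = -P = 5/12, R = 5 - (-2)·P = 25/6
Result: (-5/12)/(z + 2) + ((5/12)z + 25/6)/(z² + 8)


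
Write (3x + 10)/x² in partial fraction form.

(3x + 10) = Ax + B. At x = 0: B = 3·0 + 10 = 10. Coeff of x: A = 3
Result: 3/x + 10/x²


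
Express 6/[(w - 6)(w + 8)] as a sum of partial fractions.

6/(w - 6)(w + 8) = A/(w - 6) + B/(w + 8). A = 6/(6 + 8) = 3/7, B = 6/(-8 - 6) = -3/7
Result: (3/7)/(w - 6) - (3/7)/(w + 8)


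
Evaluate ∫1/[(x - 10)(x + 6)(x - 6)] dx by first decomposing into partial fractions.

Cover-up: A = 1/64, B = 1/192, C = -1/48. Decomposition: (1/64)/(x - 10) + (1/192)/(x + 6) - (1/48)/(x - 6). Integrate each term: (1/64) ln|(x - 10)| + (1/192) ln|(x + 6)| - (1/48) ln|(x - 6)| + C


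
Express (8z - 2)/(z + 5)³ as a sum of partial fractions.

(8z - 2) = A(z + 5)² + B(z + 5) + C. At z = -5: C = 8·(-5) - 2 = -42. Coefficients: A = 0, B = 8
Result: 8/(z + 5)² - 42/(z + 5)³


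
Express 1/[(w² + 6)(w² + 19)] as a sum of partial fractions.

Coefficient matching gives A = C = 0, B = 1/(19-6) = 1/13, D = -B = -1/13
Result: (1/13)/(w² + 6) - (1/13)/(w² + 19)


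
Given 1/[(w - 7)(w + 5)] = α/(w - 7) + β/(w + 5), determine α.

Cover-up at w = 7: α = 1/(7 + 5) = 1/12


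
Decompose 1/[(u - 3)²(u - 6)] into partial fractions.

Cover-up at u=6: C = 1/(6 - 3)² = 1/9. Cover-up at u=3: B = 1/(3 - 6) = -1/3. Comparing u² coeff: A = -C = -1/9
Result: (-1/9)/(u - 3) - (1/3)/(u - 3)² + (1/9)/(u - 6)


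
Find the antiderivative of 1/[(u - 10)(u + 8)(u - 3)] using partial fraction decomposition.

Cover-up: α = 1/126, β = 1/198, γ = -1/77. Decomposition: (1/126)/(u - 10) + (1/198)/(u + 8) - (1/77)/(u - 3). Integrate each term: (1/126) ln|(u - 10)| + (1/198) ln|(u + 8)| - (1/77) ln|(u - 3)| + C


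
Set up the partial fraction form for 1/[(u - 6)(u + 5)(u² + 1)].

Two linear + quadratic: P/(u - 6) + Q/(u + 5) + (Ru + S)/(u² + 1)
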